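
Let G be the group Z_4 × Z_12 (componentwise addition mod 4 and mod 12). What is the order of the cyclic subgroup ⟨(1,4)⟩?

12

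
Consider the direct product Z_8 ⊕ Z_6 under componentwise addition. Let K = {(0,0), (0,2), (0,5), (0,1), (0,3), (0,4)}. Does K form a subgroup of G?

Yes

|K| = 6 divides |G| = 48, consistent with Lagrange.
K contains the identity, every element's inverse is in K, and K is closed under +: it is a subgroup.
In fact K = ⟨(0,1)⟩.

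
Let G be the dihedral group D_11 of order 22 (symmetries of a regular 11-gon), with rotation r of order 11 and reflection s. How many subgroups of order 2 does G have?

11

|G| = 22 and 2 | 22, so subgroups of order 2 are possible by Lagrange.
The subgroups of order 2 are: {e, r^10s}; {e, r^2s}; {e, r^3s}; {e, r^4s}; … (11 in all).
So G has 11 subgroups of order 2.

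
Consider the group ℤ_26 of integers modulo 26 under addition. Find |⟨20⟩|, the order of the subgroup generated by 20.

13

In ℤ_26, the order of an element a is n/gcd(a, n).
gcd(20, 26) = 2, so |⟨20⟩| = 26/2 = 13.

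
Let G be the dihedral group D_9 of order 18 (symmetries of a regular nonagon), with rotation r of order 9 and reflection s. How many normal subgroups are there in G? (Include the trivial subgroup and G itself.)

4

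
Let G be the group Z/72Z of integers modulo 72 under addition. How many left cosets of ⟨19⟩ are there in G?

|⟨19⟩| = 72 and |G| = 72.
By Lagrange, [G : H] = |G|/|H| = 72/72 = 1.

1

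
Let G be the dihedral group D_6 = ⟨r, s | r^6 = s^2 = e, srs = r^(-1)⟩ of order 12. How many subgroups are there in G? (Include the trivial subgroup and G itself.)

|G| = 12, so by Lagrange every subgroup order divides 12. Divisors: 1, 2, 3, 4, 6, 12.
Subgroups by order — order 1: 1; order 2: 7; order 3: 1; order 4: 3; order 6: 3; order 12: 1.
Total: 1 + 7 + 1 + 3 + 3 + 1 = 16.

16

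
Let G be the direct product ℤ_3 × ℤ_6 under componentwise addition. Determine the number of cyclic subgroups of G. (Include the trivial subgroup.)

A cyclic subgroup of order d is generated by each of its φ(d) elements of order d, so the cyclic subgroups of order d number (#elements of order d)/φ(d).
Cyclic subgroups by order — order 1: 1; order 2: 1; order 3: 4; order 6: 4.
Total: 10.

10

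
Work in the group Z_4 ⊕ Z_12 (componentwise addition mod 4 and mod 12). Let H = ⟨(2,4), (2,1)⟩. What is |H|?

24

|⟨(2,4)⟩| = 6 and |⟨(2,1)⟩| = 12, so |H| is a multiple of lcm(6, 12) = 12 and divides |G| = 48.
Closing under the operation: H = {(0,0), (0,1), (0,2), (0,3), (0,4), (0,5), (0,6), (0,7), (0,8), (0,9), (0,10), (0,11), (2,0), (2,1), (2,2), (2,3), (2,4), (2,5), (2,6), (2,7), (2,8), (2,9), (2,10), (2,11)}, so |H| = 24.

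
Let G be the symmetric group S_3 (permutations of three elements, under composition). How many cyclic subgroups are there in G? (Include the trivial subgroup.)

5

Group the elements of G by the cyclic subgroup they generate; each cyclic subgroup of order d accounts for φ(d) elements.
Cyclic subgroups by order — order 1: 1; order 2: 3; order 3: 1.
Total: 5.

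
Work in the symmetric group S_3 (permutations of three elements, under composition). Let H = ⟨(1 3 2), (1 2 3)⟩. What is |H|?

3

|⟨(1 3 2)⟩| = 3 and |⟨(1 2 3)⟩| = 3, so |H| is a multiple of lcm(3, 3) = 3 and divides |G| = 6.
Closing under the operation: H = {e, (1 2 3), (1 3 2)}, so |H| = 3.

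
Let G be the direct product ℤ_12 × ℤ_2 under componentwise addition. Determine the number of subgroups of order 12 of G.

|G| = 24 and 12 | 24, so subgroups of order 12 are possible by Lagrange.
The subgroups of order 12 are: {(0,0), (0,1), (2,0), (2,1), (4,0), (4,1), (6,0), (6,1), (8,0), (8,1), (10,0), (10,1)}; {(0,0), (1,0), (2,0), (3,0), (4,0), (5,0), (6,0), (7,0), (8,0), (9,0), (10,0), (11,0)}; {(0,0), (1,1), (2,0), (3,1), (4,0), (5,1), (6,0), (7,1), (8,0), (9,1), (10,0), (11,1)}.
So G has 3 subgroups of order 12.

3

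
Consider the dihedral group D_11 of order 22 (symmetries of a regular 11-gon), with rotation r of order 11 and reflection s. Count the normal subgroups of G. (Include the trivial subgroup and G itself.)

G has 14 subgroups. Checking conjugation-invariance by order — order 1: 1/1 normal; order 2: 0/11 normal; order 11: 1/1 normal; order 22: 1/1 normal.
Total normal subgroups: 3.

3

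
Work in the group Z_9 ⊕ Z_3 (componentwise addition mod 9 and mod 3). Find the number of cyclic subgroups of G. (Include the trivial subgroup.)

A cyclic subgroup of order d is generated by each of its φ(d) elements of order d, so the cyclic subgroups of order d number (#elements of order d)/φ(d).
Cyclic subgroups by order — order 1: 1; order 3: 4; order 9: 3.
Total: 8.

8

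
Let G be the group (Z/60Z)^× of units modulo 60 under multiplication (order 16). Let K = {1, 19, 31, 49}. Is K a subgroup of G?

Yes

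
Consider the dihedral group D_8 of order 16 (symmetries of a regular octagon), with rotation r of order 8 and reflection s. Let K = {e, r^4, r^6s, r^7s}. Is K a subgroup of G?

Closure fails: r^4 · r^7s = r^3s ∉ K. So K is not a subgroup.

No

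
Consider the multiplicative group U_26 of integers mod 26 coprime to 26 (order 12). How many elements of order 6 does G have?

The elements of order 6 are: 17, 23.
That's 2.

2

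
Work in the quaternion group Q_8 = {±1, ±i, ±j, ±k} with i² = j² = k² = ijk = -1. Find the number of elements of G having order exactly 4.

6

The elements of order 4 are: i, -i, j, -j, k, -k.
That's 6.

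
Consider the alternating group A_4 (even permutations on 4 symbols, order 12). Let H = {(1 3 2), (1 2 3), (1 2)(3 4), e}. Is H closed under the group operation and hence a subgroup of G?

Closure fails: (1 3 2) ∘ (1 2)(3 4) = (2 3 4) ∉ H. So H is not a subgroup.

No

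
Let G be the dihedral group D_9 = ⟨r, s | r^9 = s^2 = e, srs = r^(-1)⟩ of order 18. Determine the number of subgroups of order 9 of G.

1

|G| = 18 and 9 | 18, so subgroups of order 9 are possible by Lagrange.
The subgroups of order 9 are: {e, r, r^2, r^3, r^4, r^5, r^6, r^7, r^8}.
So G has 1 subgroup of order 9.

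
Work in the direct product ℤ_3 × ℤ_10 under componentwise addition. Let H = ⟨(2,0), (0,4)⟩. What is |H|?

|⟨(2,0)⟩| = 3 and |⟨(0,4)⟩| = 5, so |H| is a multiple of lcm(3, 5) = 15 and divides |G| = 30.
Closing under the operation: H = {(0,0), (0,2), (0,4), (0,6), (0,8), (1,0), (1,2), (1,4), (1,6), (1,8), (2,0), (2,2), (2,4), (2,6), (2,8)}, so |H| = 15.

15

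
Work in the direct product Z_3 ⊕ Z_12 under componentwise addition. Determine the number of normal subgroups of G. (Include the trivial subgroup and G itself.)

18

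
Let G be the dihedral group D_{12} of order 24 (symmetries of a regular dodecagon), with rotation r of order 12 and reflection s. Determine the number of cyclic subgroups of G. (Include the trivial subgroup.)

18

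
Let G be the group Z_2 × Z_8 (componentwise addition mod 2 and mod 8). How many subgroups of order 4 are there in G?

3

|G| = 16 and 4 | 16, so subgroups of order 4 are possible by Lagrange.
The subgroups of order 4 are: {(0,0), (0,2), (0,4), (0,6)}; {(0,0), (0,4), (1,0), (1,4)}; {(0,0), (0,4), (1,2), (1,6)}.
So G has 3 subgroups of order 4.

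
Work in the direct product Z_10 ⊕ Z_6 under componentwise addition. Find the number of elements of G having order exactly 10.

12

An element (a,b) has order lcm(ord(a), ord(b)); count pairs with lcm equal to 10.
Enumerating gives 12 such elements.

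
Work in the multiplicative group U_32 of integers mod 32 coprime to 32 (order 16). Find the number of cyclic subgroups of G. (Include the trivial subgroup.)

8

Group the elements of G by the cyclic subgroup they generate; each cyclic subgroup of order d accounts for φ(d) elements.
Cyclic subgroups by order — order 1: 1; order 2: 3; order 4: 2; order 8: 2.
Total: 8.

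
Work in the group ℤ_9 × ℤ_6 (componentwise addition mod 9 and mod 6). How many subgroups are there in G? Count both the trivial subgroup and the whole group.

20

|G| = 54, so by Lagrange every subgroup order divides 54. Divisors: 1, 2, 3, 6, 9, 18, 27, 54.
Subgroups by order — order 1: 1; order 2: 1; order 3: 4; order 6: 4; order 9: 4; order 18: 4; order 27: 1; order 54: 1.
Total: 1 + 1 + 4 + 4 + 4 + 4 + 1 + 1 = 20.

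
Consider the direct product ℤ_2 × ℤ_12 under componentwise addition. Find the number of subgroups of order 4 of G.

3

|G| = 24 and 4 | 24, so subgroups of order 4 are possible by Lagrange.
The subgroups of order 4 are: {(0,0), (0,3), (0,6), (0,9)}; {(0,0), (0,6), (1,0), (1,6)}; {(0,0), (0,6), (1,3), (1,9)}.
So G has 3 subgroups of order 4.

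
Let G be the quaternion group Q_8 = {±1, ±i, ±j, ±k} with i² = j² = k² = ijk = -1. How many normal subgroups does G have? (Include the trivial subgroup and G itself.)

G has 6 subgroups. Checking conjugation-invariance by order — order 1: 1/1 normal; order 2: 1/1 normal; order 4: 3/3 normal; order 8: 1/1 normal.
Total normal subgroups: 6.

6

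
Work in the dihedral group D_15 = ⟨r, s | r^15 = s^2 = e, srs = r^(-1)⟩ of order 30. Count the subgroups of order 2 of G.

15

|G| = 30 and 2 | 30, so subgroups of order 2 are possible by Lagrange.
The subgroups of order 2 are: {e, r^10s}; {e, r^11s}; {e, r^12s}; {e, r^13s}; … (15 in all).
So G has 15 subgroups of order 2.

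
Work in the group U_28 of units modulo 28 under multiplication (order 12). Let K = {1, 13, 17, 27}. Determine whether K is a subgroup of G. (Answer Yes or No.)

No

17 ∈ K but its inverse 5 ∉ K, so K is not a subgroup.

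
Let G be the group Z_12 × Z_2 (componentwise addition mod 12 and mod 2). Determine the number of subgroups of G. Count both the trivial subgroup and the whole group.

|G| = 24, so by Lagrange every subgroup order divides 24. Divisors: 1, 2, 3, 4, 6, 8, 12, 24.
Subgroups by order — order 1: 1; order 2: 3; order 3: 1; order 4: 3; order 6: 3; order 8: 1; order 12: 3; order 24: 1.
Total: 1 + 3 + 1 + 3 + 3 + 1 + 3 + 1 = 16.

16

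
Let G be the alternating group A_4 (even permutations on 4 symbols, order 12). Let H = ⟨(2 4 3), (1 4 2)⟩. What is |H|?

12

|⟨(2 4 3)⟩| = 3 and |⟨(1 4 2)⟩| = 3, so |H| is a multiple of lcm(3, 3) = 3 and divides |G| = 12.
Closing {(2 4 3), (1 4 2)} under the group operation gives all of G, so |H| = 12.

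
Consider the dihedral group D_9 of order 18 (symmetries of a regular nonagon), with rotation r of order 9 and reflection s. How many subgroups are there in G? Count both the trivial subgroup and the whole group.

|G| = 18, so by Lagrange every subgroup order divides 18. Divisors: 1, 2, 3, 6, 9, 18.
Subgroups by order — order 1: 1; order 2: 9; order 3: 1; order 6: 3; order 9: 1; order 18: 1.
Total: 1 + 9 + 1 + 3 + 1 + 1 = 16.

16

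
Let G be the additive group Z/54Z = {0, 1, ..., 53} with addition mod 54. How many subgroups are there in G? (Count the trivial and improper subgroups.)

Subgroups of the cyclic group Z/54Z correspond bijectively to divisors of 54.
Divisors of 54: 1, 2, 3, 6, 9, 18, 27, 54.
So Z/54Z has 8 subgroups.

8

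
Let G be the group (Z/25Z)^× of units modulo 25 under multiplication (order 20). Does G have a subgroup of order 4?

4 | 20. A subgroup of order 4 is {1, 7, 18, 24}.

Yes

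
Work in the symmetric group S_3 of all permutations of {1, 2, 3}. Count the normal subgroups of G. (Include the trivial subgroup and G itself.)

G has 6 subgroups. Checking conjugation-invariance by order — order 1: 1/1 normal; order 2: 0/3 normal; order 3: 1/1 normal; order 6: 1/1 normal.
Total normal subgroups: 3.

3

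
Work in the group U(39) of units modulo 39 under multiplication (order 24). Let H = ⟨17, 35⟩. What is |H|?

12

|⟨17⟩| = 6 and |⟨35⟩| = 6, so |H| is a multiple of lcm(6, 6) = 6 and divides |G| = 24.
Closing under the operation: H = {1, 4, 10, 14, 16, 17, 22, 23, 25, 29, 35, 38}, so |H| = 12.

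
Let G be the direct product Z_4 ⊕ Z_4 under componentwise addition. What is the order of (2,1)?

4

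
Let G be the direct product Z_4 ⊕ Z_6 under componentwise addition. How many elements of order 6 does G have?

An element (a,b) has order lcm(ord(a), ord(b)); count pairs with lcm equal to 6.
Enumerating gives 6 such elements.

6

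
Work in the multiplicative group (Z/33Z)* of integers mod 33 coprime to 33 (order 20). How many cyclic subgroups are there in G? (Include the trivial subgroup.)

8

A cyclic subgroup of order d is generated by each of its φ(d) elements of order d, so the cyclic subgroups of order d number (#elements of order d)/φ(d).
Cyclic subgroups by order — order 1: 1; order 2: 3; order 5: 1; order 10: 3.
Total: 8.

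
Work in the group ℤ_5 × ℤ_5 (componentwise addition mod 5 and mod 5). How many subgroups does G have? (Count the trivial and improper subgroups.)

|G| = 25, so by Lagrange every subgroup order divides 25. Divisors: 1, 5, 25.
Subgroups by order — order 1: 1; order 5: 6; order 25: 1.
Total: 1 + 6 + 1 = 8.

8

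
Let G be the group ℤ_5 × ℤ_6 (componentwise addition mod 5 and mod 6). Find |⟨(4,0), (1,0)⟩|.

|⟨(4,0)⟩| = 5 and |⟨(1,0)⟩| = 5, so |H| is a multiple of lcm(5, 5) = 5 and divides |G| = 30.
Closing under the operation: H = {(0,0), (1,0), (2,0), (3,0), (4,0)}, so |H| = 5.

5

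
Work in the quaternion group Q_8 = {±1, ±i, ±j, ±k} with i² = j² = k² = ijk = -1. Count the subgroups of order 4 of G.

|G| = 8 and 4 | 8, so subgroups of order 4 are possible by Lagrange.
The subgroups of order 4 are: {1, -1, i, -i}; {1, -1, j, -j}; {1, -1, k, -k}.
So G has 3 subgroups of order 4.

3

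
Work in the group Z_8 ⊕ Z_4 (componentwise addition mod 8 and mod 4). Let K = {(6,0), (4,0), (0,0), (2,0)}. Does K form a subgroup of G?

|K| = 4 divides |G| = 32, consistent with Lagrange.
K contains the identity, every element's inverse is in K, and K is closed under +: it is a subgroup.
In fact K = ⟨(6,0)⟩.

Yes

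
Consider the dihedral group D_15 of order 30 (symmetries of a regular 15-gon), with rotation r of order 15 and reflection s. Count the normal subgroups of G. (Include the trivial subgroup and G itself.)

G has 28 subgroups. Checking conjugation-invariance by order — order 1: 1/1 normal; order 2: 0/15 normal; order 3: 1/1 normal; order 5: 1/1 normal; order 6: 0/5 normal; order 10: 0/3 normal; order 15: 1/1 normal; order 30: 1/1 normal.
Total normal subgroups: 5.

5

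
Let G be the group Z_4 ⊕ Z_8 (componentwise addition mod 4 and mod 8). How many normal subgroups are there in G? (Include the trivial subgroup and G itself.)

G is abelian, so every subgroup is normal.
G has 22 subgroups in total, hence 22 normal subgroups.

22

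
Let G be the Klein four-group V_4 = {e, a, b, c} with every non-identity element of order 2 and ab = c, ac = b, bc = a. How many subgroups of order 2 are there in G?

3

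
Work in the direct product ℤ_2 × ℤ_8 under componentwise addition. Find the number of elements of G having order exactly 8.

An element (a,b) has order lcm(ord(a), ord(b)); count pairs with lcm equal to 8.
Enumerating gives 8 such elements.

8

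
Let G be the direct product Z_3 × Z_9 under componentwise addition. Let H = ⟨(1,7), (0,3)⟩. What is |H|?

9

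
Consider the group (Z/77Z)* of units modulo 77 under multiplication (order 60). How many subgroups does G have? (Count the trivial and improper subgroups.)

|G| = 60, so by Lagrange every subgroup order divides 60. Divisors: 1, 2, 3, 4, 5, 6, 10, 12, 15, 20, 30, 60.
Subgroups by order — order 1: 1; order 2: 3; order 3: 1; order 4: 1; order 5: 1; order 6: 3; order 10: 3; order 12: 1; order 15: 1; order 20: 1; order 30: 3; order 60: 1.
Total: 1 + 3 + 1 + 1 + 1 + 3 + 3 + 1 + 1 + 1 + 3 + 1 = 20.

20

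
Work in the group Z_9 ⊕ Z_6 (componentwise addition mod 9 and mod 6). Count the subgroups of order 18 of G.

|G| = 54 and 18 | 54, so subgroups of order 18 are possible by Lagrange.
The subgroups of order 18 are: {(0,0), (0,1), (0,2), (0,3), (0,4), (0,5), (3,0), (3,1), (3,2), (3,3), (3,4), (3,5), (6,0), (6,1), (6,2), (6,3), (6,4), (6,5)}; {(0,0), (0,3), (1,0), (1,3), (2,0), (2,3), (3,0), (3,3), (4,0), (4,3), (5,0), (5,3), (6,0), (6,3), (7,0), (7,3), (8,0), (8,3)}; {(0,0), (0,3), (1,1), (1,4), (2,2), (2,5), (3,0), (3,3), (4,1), (4,4), (5,2), (5,5), (6,0), (6,3), (7,1), (7,4), (8,2), (8,5)}; {(0,0), (0,3), (1,2), (1,5), (2,1), (2,4), (3,0), (3,3), (4,2), (4,5), (5,1), (5,4), (6,0), (6,3), (7,2), (7,5), (8,1), (8,4)}.
So G has 4 subgroups of order 18.

4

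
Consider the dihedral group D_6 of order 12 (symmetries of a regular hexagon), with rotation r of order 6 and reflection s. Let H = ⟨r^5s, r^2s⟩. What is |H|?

|⟨r^5s⟩| = 2 and |⟨r^2s⟩| = 2, so |H| is a multiple of lcm(2, 2) = 2 and divides |G| = 12.
Closing under the operation: H = {e, r^3, r^2s, r^5s}, so |H| = 4.

4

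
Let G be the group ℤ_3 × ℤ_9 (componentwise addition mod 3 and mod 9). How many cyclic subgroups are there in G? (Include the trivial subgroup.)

A cyclic subgroup of order d is generated by each of its φ(d) elements of order d, so the cyclic subgroups of order d number (#elements of order d)/φ(d).
Cyclic subgroups by order — order 1: 1; order 3: 4; order 9: 3.
Total: 8.

8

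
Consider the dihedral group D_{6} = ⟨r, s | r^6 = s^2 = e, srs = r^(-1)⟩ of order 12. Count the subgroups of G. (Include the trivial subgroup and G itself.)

16

|G| = 12, so by Lagrange every subgroup order divides 12. Divisors: 1, 2, 3, 4, 6, 12.
Subgroups by order — order 1: 1; order 2: 7; order 3: 1; order 4: 3; order 6: 3; order 12: 1.
Total: 1 + 7 + 1 + 3 + 3 + 1 = 16.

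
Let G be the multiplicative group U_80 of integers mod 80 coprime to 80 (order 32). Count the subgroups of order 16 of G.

7

|G| = 32 and 16 | 32, so subgroups of order 16 are possible by Lagrange.
The subgroups of order 16 are: {1, 7, 9, 11, 13, 19, 23, 37, 41, 47, 49, 51, 53, 59, 63, 77}; {1, 3, 9, 11, 17, 19, 27, 33, 41, 43, 49, 51, 57, 59, 67, 73}; {1, 9, 11, 19, 21, 29, 31, 39, 41, 49, 51, 59, 61, 69, 71, 79}; {1, 9, 13, 17, 21, 29, 33, 37, 41, 49, 53, 57, 61, 69, 73, 77}; … (7 in all).
So G has 7 subgroups of order 16.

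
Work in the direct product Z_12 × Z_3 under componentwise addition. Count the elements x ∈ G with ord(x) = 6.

An element (a,b) has order lcm(ord(a), ord(b)); count pairs with lcm equal to 6.
Enumerating gives 8 such elements.

8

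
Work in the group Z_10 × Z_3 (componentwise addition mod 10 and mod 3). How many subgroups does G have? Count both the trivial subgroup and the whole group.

|G| = 30, so by Lagrange every subgroup order divides 30. Divisors: 1, 2, 3, 5, 6, 10, 15, 30.
Subgroups by order — order 1: 1; order 2: 1; order 3: 1; order 5: 1; order 6: 1; order 10: 1; order 15: 1; order 30: 1.
Total: 1 + 1 + 1 + 1 + 1 + 1 + 1 + 1 = 8.

8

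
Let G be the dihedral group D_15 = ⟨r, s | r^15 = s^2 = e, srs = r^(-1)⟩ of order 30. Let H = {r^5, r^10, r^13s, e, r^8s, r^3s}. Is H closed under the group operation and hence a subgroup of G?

Yes

|H| = 6 divides |G| = 30, consistent with Lagrange.
H contains the identity, every element's inverse is in H, and H is closed under ·: it is a subgroup.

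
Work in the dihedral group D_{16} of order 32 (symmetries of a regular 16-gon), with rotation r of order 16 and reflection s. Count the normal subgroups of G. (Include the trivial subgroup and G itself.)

8

G has 36 subgroups. Checking conjugation-invariance by order — order 1: 1/1 normal; order 2: 1/17 normal; order 4: 1/9 normal; order 8: 1/5 normal; order 16: 3/3 normal; order 32: 1/1 normal.
Total normal subgroups: 8.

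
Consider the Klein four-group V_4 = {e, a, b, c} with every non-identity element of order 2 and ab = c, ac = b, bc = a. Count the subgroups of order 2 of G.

3

|G| = 4 and 2 | 4, so subgroups of order 2 are possible by Lagrange.
The subgroups of order 2 are: {e, a}; {e, b}; {e, c}.
So G has 3 subgroups of order 2.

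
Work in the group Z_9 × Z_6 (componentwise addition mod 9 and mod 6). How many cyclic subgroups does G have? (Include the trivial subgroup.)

16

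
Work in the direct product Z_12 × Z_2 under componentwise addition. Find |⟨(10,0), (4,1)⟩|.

|⟨(10,0)⟩| = 6 and |⟨(4,1)⟩| = 6, so |H| is a multiple of lcm(6, 6) = 6 and divides |G| = 24.
Closing under the operation: H = {(0,0), (0,1), (2,0), (2,1), (4,0), (4,1), (6,0), (6,1), (8,0), (8,1), (10,0), (10,1)}, so |H| = 12.

12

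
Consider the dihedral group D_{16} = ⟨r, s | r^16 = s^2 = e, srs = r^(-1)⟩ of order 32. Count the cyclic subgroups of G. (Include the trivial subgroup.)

21

A cyclic subgroup of order d is generated by each of its φ(d) elements of order d, so the cyclic subgroups of order d number (#elements of order d)/φ(d).
Cyclic subgroups by order — order 1: 1; order 2: 17; order 4: 1; order 8: 1; order 16: 1.
Total: 21.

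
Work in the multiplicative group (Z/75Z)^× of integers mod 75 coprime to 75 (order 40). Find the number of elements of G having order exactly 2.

The elements of order 2 are: 26, 49, 74.
That's 3.

3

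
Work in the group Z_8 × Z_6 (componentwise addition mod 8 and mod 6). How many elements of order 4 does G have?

4

An element (a,b) has order lcm(ord(a), ord(b)); count pairs with lcm equal to 4.
Enumerating gives 4 such elements.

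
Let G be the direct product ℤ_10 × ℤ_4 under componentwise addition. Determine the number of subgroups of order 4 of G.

3

|G| = 40 and 4 | 40, so subgroups of order 4 are possible by Lagrange.
The subgroups of order 4 are: {(0,0), (0,1), (0,2), (0,3)}; {(0,0), (0,2), (5,0), (5,2)}; {(0,0), (0,2), (5,1), (5,3)}.
So G has 3 subgroups of order 4.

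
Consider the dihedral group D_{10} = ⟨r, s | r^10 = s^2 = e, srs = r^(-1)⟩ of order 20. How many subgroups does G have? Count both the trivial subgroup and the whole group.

22

|G| = 20, so by Lagrange every subgroup order divides 20. Divisors: 1, 2, 4, 5, 10, 20.
Subgroups by order — order 1: 1; order 2: 11; order 4: 5; order 5: 1; order 10: 3; order 20: 1.
Total: 1 + 11 + 5 + 1 + 3 + 1 = 22.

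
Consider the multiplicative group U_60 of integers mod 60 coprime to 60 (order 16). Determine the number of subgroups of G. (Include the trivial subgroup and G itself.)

27

|G| = 16, so by Lagrange every subgroup order divides 16. Divisors: 1, 2, 4, 8, 16.
Subgroups by order — order 1: 1; order 2: 7; order 4: 11; order 8: 7; order 16: 1.
Total: 1 + 7 + 11 + 7 + 1 = 27.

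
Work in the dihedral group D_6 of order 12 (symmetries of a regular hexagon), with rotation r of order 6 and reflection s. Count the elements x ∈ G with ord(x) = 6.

The elements of order 6 are: r, r^5.
That's 2.

2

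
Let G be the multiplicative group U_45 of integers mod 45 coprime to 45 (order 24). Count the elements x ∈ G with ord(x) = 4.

4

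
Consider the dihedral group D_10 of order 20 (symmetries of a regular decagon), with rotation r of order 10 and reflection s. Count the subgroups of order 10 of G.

3

|G| = 20 and 10 | 20, so subgroups of order 10 are possible by Lagrange.
The subgroups of order 10 are: {e, r, r^2, r^3, r^4, r^5, r^6, r^7, r^8, r^9}; {e, r^2, r^4, r^6, r^8, s, r^2s, r^4s, r^6s, r^8s}; {e, r^2, r^4, r^6, r^8, rs, r^3s, r^5s, r^7s, r^9s}.
So G has 3 subgroups of order 10.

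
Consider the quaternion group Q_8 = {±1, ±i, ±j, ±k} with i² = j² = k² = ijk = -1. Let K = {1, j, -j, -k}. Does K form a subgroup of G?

-k ∈ K but its inverse k ∉ K, so K is not a subgroup.

No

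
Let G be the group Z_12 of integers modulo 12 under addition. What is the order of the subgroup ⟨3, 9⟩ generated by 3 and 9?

|⟨3⟩| = 4 and |⟨9⟩| = 4, so |H| is a multiple of lcm(4, 4) = 4 and divides |G| = 12.
Closing under the operation: H = {0, 3, 6, 9}, so |H| = 4.

4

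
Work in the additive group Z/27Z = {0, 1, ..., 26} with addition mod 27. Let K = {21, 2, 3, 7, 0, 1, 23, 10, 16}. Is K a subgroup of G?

1 ∈ K but its inverse 26 ∉ K, so K is not a subgroup.

No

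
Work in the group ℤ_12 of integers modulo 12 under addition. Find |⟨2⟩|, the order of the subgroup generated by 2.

6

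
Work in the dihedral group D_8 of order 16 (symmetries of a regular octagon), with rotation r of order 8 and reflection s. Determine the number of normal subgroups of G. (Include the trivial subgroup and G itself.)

G has 19 subgroups. Checking conjugation-invariance by order — order 1: 1/1 normal; order 2: 1/9 normal; order 4: 1/5 normal; order 8: 3/3 normal; order 16: 1/1 normal.
Total normal subgroups: 7.

7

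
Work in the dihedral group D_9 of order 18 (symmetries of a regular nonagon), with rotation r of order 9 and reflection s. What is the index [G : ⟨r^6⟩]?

6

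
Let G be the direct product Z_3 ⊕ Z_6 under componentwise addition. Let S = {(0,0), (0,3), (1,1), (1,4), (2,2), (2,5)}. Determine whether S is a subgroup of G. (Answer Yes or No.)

Yes

|S| = 6 divides |G| = 18, consistent with Lagrange.
S contains the identity, every element's inverse is in S, and S is closed under +: it is a subgroup.
In fact S = ⟨(2,5)⟩.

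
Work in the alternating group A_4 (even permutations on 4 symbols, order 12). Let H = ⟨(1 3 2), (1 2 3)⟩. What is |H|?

3

|⟨(1 3 2)⟩| = 3 and |⟨(1 2 3)⟩| = 3, so |H| is a multiple of lcm(3, 3) = 3 and divides |G| = 12.
Closing under the operation: H = {e, (1 2 3), (1 3 2)}, so |H| = 3.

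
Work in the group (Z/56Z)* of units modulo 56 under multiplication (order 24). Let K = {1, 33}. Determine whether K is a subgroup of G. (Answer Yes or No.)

33 ∈ K but its inverse 17 ∉ K, so K is not a subgroup.

No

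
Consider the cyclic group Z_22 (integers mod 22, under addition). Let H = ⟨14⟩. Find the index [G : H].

|⟨14⟩| = 11 and |G| = 22.
By Lagrange, [G : H] = |G|/|H| = 22/11 = 2.

2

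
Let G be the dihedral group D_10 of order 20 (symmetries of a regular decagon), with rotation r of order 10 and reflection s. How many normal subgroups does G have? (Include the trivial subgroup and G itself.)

7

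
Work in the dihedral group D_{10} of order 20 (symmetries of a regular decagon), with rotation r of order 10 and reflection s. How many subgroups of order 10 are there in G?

|G| = 20 and 10 | 20, so subgroups of order 10 are possible by Lagrange.
The subgroups of order 10 are: {e, r, r^2, r^3, r^4, r^5, r^6, r^7, r^8, r^9}; {e, r^2, r^4, r^6, r^8, s, r^2s, r^4s, r^6s, r^8s}; {e, r^2, r^4, r^6, r^8, rs, r^3s, r^5s, r^7s, r^9s}.
So G has 3 subgroups of order 10.

3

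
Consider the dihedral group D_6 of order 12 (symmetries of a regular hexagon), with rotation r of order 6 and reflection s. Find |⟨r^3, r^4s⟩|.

4

|⟨r^3⟩| = 2 and |⟨r^4s⟩| = 2, so |H| is a multiple of lcm(2, 2) = 2 and divides |G| = 12.
Closing under the operation: H = {e, r^3, rs, r^4s}, so |H| = 4.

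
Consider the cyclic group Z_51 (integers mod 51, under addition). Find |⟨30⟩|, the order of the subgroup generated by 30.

In Z_51, the order of an element a is n/gcd(a, n).
gcd(30, 51) = 3, so |⟨30⟩| = 51/3 = 17.

17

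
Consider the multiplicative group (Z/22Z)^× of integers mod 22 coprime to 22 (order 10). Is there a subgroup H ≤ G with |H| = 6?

6 does not divide |G| = 10, so by Lagrange no subgroup of order 6 exists.

No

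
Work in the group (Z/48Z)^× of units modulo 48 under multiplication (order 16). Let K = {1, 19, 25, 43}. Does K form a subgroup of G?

|K| = 4 divides |G| = 16, consistent with Lagrange.
K contains the identity, every element's inverse is in K, and K is closed under ·: it is a subgroup.
In fact K = ⟨19⟩.

Yes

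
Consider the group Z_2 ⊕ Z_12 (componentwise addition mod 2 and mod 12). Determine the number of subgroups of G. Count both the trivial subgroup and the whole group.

16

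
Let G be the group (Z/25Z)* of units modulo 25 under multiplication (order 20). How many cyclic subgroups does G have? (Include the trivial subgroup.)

Each element a generates a cyclic subgroup ⟨a⟩; distinct elements may generate the same one (a cyclic group of order d has φ(d) generators).
Cyclic subgroups by order — order 1: 1; order 2: 1; order 4: 1; order 5: 1; order 10: 1; order 20: 1.
Total: 6.

6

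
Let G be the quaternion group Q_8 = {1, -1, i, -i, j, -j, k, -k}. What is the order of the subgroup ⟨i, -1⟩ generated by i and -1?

4

|⟨i⟩| = 4 and |⟨-1⟩| = 2, so |H| is a multiple of lcm(4, 2) = 4 and divides |G| = 8.
Closing under the operation: H = {1, -1, i, -i}, so |H| = 4.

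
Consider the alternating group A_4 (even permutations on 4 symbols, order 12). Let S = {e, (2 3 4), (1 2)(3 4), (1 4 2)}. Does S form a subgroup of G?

No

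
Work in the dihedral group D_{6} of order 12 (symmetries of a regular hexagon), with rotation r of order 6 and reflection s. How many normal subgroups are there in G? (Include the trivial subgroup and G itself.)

G has 16 subgroups. Checking conjugation-invariance by order — order 1: 1/1 normal; order 2: 1/7 normal; order 3: 1/1 normal; order 4: 0/3 normal; order 6: 3/3 normal; order 12: 1/1 normal.
Total normal subgroups: 7.

7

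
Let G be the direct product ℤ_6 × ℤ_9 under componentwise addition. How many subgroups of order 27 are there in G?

|G| = 54 and 27 | 54, so subgroups of order 27 are possible by Lagrange.
The subgroups of order 27 are: {(0,0), (0,1), (0,2), (0,3), (0,4), (0,5), (0,6), (0,7), (0,8), (2,0), (2,1), (2,2), (2,3), (2,4), (2,5), (2,6), (2,7), (2,8), (4,0), (4,1), (4,2), (4,3), (4,4), (4,5), (4,6), (4,7), (4,8)}.
So G has 1 subgroup of order 27.

1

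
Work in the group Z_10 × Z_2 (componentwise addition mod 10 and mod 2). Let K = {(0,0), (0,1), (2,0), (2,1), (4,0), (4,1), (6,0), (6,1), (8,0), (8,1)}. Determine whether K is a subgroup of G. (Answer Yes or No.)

|K| = 10 divides |G| = 20, consistent with Lagrange.
K contains the identity, every element's inverse is in K, and K is closed under +: it is a subgroup.
In fact K = ⟨(2,1)⟩.

Yes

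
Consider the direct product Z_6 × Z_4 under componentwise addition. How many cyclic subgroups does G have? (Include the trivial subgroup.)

12

Each element a generates a cyclic subgroup ⟨a⟩; distinct elements may generate the same one (a cyclic group of order d has φ(d) generators).
Cyclic subgroups by order — order 1: 1; order 2: 3; order 3: 1; order 4: 2; order 6: 3; order 12: 2.
Total: 12.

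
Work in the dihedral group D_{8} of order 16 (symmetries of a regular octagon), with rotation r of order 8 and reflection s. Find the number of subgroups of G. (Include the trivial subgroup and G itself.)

|G| = 16, so by Lagrange every subgroup order divides 16. Divisors: 1, 2, 4, 8, 16.
Subgroups by order — order 1: 1; order 2: 9; order 4: 5; order 8: 3; order 16: 1.
Total: 1 + 9 + 5 + 3 + 1 = 19.

19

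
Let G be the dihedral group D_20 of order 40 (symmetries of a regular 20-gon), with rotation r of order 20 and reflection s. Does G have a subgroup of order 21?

21 does not divide |G| = 40, so by Lagrange no subgroup of order 21 exists.

No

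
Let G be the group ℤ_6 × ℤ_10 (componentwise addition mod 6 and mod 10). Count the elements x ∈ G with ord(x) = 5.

4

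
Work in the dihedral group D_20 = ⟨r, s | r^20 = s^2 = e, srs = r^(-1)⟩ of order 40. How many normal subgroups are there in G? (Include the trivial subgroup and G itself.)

9

G has 48 subgroups. Checking conjugation-invariance by order — order 1: 1/1 normal; order 2: 1/21 normal; order 4: 1/11 normal; order 5: 1/1 normal; order 8: 0/5 normal; order 10: 1/5 normal; order 20: 3/3 normal; order 40: 1/1 normal.
Total normal subgroups: 9.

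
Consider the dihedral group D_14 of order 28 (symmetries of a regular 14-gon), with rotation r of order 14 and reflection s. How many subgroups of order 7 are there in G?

1

|G| = 28 and 7 | 28, so subgroups of order 7 are possible by Lagrange.
The subgroups of order 7 are: {e, r^2, r^4, r^6, r^8, r^10, r^12}.
So G has 1 subgroup of order 7.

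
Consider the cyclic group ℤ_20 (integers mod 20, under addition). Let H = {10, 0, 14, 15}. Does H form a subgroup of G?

14 ∈ H but its inverse 6 ∉ H, so H is not a subgroup.

No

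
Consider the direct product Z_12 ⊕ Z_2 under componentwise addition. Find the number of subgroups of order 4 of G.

3

|G| = 24 and 4 | 24, so subgroups of order 4 are possible by Lagrange.
The subgroups of order 4 are: {(0,0), (0,1), (6,0), (6,1)}; {(0,0), (3,0), (6,0), (9,0)}; {(0,0), (3,1), (6,0), (9,1)}.
So G has 3 subgroups of order 4.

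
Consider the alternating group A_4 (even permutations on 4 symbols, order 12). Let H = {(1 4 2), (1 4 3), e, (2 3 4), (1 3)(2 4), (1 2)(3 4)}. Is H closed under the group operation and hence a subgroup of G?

(1 4 3) ∈ H but its inverse (1 3 4) ∉ H, so H is not a subgroup.

No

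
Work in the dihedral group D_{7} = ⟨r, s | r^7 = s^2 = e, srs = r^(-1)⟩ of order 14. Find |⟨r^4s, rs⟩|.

|⟨r^4s⟩| = 2 and |⟨rs⟩| = 2, so |H| is a multiple of lcm(2, 2) = 2 and divides |G| = 14.
Closing {r^4s, rs} under the group operation gives all of G, so |H| = 14.

14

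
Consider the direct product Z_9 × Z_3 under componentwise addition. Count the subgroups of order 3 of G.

4

|G| = 27 and 3 | 27, so subgroups of order 3 are possible by Lagrange.
The subgroups of order 3 are: {(0,0), (0,1), (0,2)}; {(0,0), (3,0), (6,0)}; {(0,0), (3,1), (6,2)}; {(0,0), (3,2), (6,1)}.
So G has 4 subgroups of order 3.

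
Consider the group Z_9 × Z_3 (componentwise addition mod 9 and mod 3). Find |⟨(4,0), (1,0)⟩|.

|⟨(4,0)⟩| = 9 and |⟨(1,0)⟩| = 9, so |H| is a multiple of lcm(9, 9) = 9 and divides |G| = 27.
Closing under the operation: H = {(0,0), (1,0), (2,0), (3,0), (4,0), (5,0), (6,0), (7,0), (8,0)}, so |H| = 9.

9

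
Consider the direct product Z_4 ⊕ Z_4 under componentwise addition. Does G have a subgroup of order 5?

5 does not divide |G| = 16, so by Lagrange no subgroup of order 5 exists.

No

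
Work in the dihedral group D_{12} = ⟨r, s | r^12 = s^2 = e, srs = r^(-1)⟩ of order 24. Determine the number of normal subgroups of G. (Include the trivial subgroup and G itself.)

G has 34 subgroups. Checking conjugation-invariance by order — order 1: 1/1 normal; order 2: 1/13 normal; order 3: 1/1 normal; order 4: 1/7 normal; order 6: 1/5 normal; order 8: 0/3 normal; order 12: 3/3 normal; order 24: 1/1 normal.
Total normal subgroups: 9.

9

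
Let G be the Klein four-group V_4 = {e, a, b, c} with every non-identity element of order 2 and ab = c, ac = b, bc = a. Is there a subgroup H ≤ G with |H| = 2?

Yes

2 | 4. A subgroup of order 2 is {e, a}.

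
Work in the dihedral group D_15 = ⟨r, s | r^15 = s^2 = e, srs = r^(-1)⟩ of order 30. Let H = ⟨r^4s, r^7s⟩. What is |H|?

|⟨r^4s⟩| = 2 and |⟨r^7s⟩| = 2, so |H| is a multiple of lcm(2, 2) = 2 and divides |G| = 30.
Closing under the operation: H = {e, r^3, r^6, r^9, r^12, rs, r^4s, r^7s, r^10s, r^13s}, so |H| = 10.

10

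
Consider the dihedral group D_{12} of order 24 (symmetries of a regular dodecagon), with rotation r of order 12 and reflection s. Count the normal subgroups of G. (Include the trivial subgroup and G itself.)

G has 34 subgroups. Checking conjugation-invariance by order — order 1: 1/1 normal; order 2: 1/13 normal; order 3: 1/1 normal; order 4: 1/7 normal; order 6: 1/5 normal; order 8: 0/3 normal; order 12: 3/3 normal; order 24: 1/1 normal.
Total normal subgroups: 9.

9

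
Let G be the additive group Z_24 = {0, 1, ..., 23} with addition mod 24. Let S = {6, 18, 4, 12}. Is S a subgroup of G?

No

The identity 0 ∉ S, so S is not a subgroup.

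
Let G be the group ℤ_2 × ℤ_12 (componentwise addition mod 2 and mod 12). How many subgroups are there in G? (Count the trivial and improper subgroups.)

16

|G| = 24, so by Lagrange every subgroup order divides 24. Divisors: 1, 2, 3, 4, 6, 8, 12, 24.
Subgroups by order — order 1: 1; order 2: 3; order 3: 1; order 4: 3; order 6: 3; order 8: 1; order 12: 3; order 24: 1.
Total: 1 + 3 + 1 + 3 + 3 + 1 + 3 + 1 = 16.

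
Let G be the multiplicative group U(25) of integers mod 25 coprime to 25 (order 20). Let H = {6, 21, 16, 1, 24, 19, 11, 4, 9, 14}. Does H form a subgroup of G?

Yes

|H| = 10 divides |G| = 20, consistent with Lagrange.
H contains the identity, every element's inverse is in H, and H is closed under ·: it is a subgroup.
In fact H = ⟨4⟩.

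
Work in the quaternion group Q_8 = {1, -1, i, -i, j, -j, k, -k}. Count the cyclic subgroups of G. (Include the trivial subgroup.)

Group the elements of G by the cyclic subgroup they generate; each cyclic subgroup of order d accounts for φ(d) elements.
Cyclic subgroups by order — order 1: 1; order 2: 1; order 4: 3.
Total: 5.

5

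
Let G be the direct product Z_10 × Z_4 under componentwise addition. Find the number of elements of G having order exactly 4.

4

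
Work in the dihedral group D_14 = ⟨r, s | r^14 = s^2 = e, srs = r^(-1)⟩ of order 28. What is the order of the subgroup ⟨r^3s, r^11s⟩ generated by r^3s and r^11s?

|⟨r^3s⟩| = 2 and |⟨r^11s⟩| = 2, so |H| is a multiple of lcm(2, 2) = 2 and divides |G| = 28.
Closing under the operation: H = {e, r^2, r^4, r^6, r^8, r^10, r^12, rs, r^3s, r^5s, r^7s, r^9s, r^11s, r^13s}, so |H| = 14.

14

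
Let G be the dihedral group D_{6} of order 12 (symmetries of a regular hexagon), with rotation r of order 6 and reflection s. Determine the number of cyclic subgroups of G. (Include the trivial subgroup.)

Group the elements of G by the cyclic subgroup they generate; each cyclic subgroup of order d accounts for φ(d) elements.
Cyclic subgroups by order — order 1: 1; order 2: 7; order 3: 1; order 6: 1.
Total: 10.

10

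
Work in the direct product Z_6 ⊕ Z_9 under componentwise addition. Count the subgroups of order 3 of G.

|G| = 54 and 3 | 54, so subgroups of order 3 are possible by Lagrange.
The subgroups of order 3 are: {(0,0), (0,3), (0,6)}; {(0,0), (2,0), (4,0)}; {(0,0), (2,3), (4,6)}; {(0,0), (2,6), (4,3)}.
So G has 4 subgroups of order 3.

4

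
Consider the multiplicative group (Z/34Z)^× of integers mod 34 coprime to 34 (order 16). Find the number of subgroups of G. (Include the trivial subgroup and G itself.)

5

|G| = 16, so by Lagrange every subgroup order divides 16. Divisors: 1, 2, 4, 8, 16.
Subgroups by order — order 1: 1; order 2: 1; order 4: 1; order 8: 1; order 16: 1.
Total: 1 + 1 + 1 + 1 + 1 = 5.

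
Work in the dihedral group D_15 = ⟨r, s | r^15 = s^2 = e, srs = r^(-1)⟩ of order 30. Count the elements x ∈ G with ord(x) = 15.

8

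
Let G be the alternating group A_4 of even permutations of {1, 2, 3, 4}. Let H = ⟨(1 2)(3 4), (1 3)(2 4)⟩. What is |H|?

|⟨(1 2)(3 4)⟩| = 2 and |⟨(1 3)(2 4)⟩| = 2, so |H| is a multiple of lcm(2, 2) = 2 and divides |G| = 12.
Closing under the operation: H = {e, (1 2)(3 4), (1 3)(2 4), (1 4)(2 3)}, so |H| = 4.

4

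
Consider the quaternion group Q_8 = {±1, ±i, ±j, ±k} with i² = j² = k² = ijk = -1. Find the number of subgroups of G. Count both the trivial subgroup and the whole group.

|G| = 8, so by Lagrange every subgroup order divides 8. Divisors: 1, 2, 4, 8.
Subgroups by order — order 1: 1; order 2: 1; order 4: 3; order 8: 1.
Total: 1 + 1 + 3 + 1 = 6.

6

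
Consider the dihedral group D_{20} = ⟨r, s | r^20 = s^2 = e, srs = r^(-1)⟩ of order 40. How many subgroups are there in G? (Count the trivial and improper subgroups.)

48

|G| = 40, so by Lagrange every subgroup order divides 40. Divisors: 1, 2, 4, 5, 8, 10, 20, 40.
Subgroups by order — order 1: 1; order 2: 21; order 4: 11; order 5: 1; order 8: 5; order 10: 5; order 20: 3; order 40: 1.
Total: 1 + 21 + 11 + 1 + 5 + 5 + 3 + 1 = 48.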